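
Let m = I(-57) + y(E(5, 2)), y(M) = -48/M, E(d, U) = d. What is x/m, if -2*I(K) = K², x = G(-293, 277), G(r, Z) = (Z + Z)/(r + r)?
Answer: 2770/4787913 ≈ 0.00057854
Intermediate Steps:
G(r, Z) = Z/r (G(r, Z) = (2*Z)/((2*r)) = (2*Z)*(1/(2*r)) = Z/r)
x = -277/293 (x = 277/(-293) = 277*(-1/293) = -277/293 ≈ -0.94539)
I(K) = -K²/2
m = -16341/10 (m = -½*(-57)² - 48/5 = -½*3249 - 48*⅕ = -3249/2 - 48/5 = -16341/10 ≈ -1634.1)
x/m = -277/(293*(-16341/10)) = -277/293*(-10/16341) = 2770/4787913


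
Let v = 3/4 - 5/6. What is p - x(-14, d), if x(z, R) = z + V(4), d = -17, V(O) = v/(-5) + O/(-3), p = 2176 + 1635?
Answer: 229579/60 ≈ 3826.3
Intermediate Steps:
v = -1/12 (v = 3*(1/4) - 5*1/6 = 3/4 - 5/6 = -1/12 ≈ -0.083333)
p = 3811
V(O) = 1/60 - O/3 (V(O) = -1/12/(-5) + O/(-3) = -1/12*(-1/5) + O*(-1/3) = 1/60 - O/3)
x(z, R) = -79/60 + z (x(z, R) = z + (1/60 - 1/3*4) = z + (1/60 - 4/3) = z - 79/60 = -79/60 + z)
p - x(-14, d) = 3811 - (-79/60 - 14) = 3811 - 1*(-919/60) = 3811 + 919/60 = 229579/60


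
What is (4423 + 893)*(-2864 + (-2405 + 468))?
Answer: -25522116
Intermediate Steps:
(4423 + 893)*(-2864 + (-2405 + 468)) = 5316*(-2864 - 1937) = 5316*(-4801) = -25522116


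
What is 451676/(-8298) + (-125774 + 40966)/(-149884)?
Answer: -8374408600/155467179 ≈ -53.866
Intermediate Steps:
451676/(-8298) + (-125774 + 40966)/(-149884) = 451676*(-1/8298) - 84808*(-1/149884) = -225838/4149 + 21202/37471 = -8374408600/155467179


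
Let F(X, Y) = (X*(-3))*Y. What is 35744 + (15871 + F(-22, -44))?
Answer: 48711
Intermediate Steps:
F(X, Y) = -3*X*Y (F(X, Y) = (-3*X)*Y = -3*X*Y)
35744 + (15871 + F(-22, -44)) = 35744 + (15871 - 3*(-22)*(-44)) = 35744 + (15871 - 2904) = 35744 + 12967 = 48711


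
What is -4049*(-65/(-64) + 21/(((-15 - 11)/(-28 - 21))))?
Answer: -136746877/832 ≈ -1.6436e+5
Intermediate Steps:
-4049*(-65/(-64) + 21/(((-15 - 11)/(-28 - 21)))) = -4049*(-65*(-1/64) + 21/((-26/(-49)))) = -4049*(65/64 + 21/((-26*(-1/49)))) = -4049*(65/64 + 21/(26/49)) = -4049*(65/64 + 21*(49/26)) = -4049*(65/64 + 1029/26) = -4049*33773/832 = -136746877/832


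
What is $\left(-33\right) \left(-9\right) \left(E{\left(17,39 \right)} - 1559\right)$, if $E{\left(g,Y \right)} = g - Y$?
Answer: $-469557$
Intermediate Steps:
$\left(-33\right) \left(-9\right) \left(E{\left(17,39 \right)} - 1559\right) = \left(-33\right) \left(-9\right) \left(\left(17 - 39\right) - 1559\right) = 297 \left(\left(17 - 39\right) - 1559\right) = 297 \left(-22 - 1559\right) = 297 \left(-1581\right) = -469557$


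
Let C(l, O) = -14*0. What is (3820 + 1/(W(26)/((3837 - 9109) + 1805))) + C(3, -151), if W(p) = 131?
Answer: 496953/131 ≈ 3793.5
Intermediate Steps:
C(l, O) = 0
(3820 + 1/(W(26)/((3837 - 9109) + 1805))) + C(3, -151) = (3820 + 1/(131/((3837 - 9109) + 1805))) + 0 = (3820 + 1/(131/(-5272 + 1805))) + 0 = (3820 + 1/(131/(-3467))) + 0 = (3820 + 1/(131*(-1/3467))) + 0 = (3820 + 1/(-131/3467)) + 0 = (3820 - 3467/131) + 0 = 496953/131 + 0 = 496953/131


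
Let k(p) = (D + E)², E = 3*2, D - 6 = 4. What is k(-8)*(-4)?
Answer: -1024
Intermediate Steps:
D = 10 (D = 6 + 4 = 10)
E = 6
k(p) = 256 (k(p) = (10 + 6)² = 16² = 256)
k(-8)*(-4) = 256*(-4) = -1024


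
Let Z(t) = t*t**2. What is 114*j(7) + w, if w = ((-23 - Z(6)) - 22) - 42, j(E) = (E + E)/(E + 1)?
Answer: -207/2 ≈ -103.50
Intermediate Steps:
j(E) = 2*E/(1 + E) (j(E) = (2*E)/(1 + E) = 2*E/(1 + E))
Z(t) = t**3
w = -303 (w = ((-23 - 1*6**3) - 22) - 42 = ((-23 - 1*216) - 22) - 42 = ((-23 - 216) - 22) - 42 = (-239 - 22) - 42 = -261 - 42 = -303)
114*j(7) + w = 114*(2*7/(1 + 7)) - 303 = 114*(2*7/8) - 303 = 114*(2*7*(1/8)) - 303 = 114*(7/4) - 303 = 399/2 - 303 = -207/2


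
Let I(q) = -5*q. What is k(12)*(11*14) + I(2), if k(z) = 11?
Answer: 1684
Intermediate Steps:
k(12)*(11*14) + I(2) = 11*(11*14) - 5*2 = 11*154 - 10 = 1694 - 10 = 1684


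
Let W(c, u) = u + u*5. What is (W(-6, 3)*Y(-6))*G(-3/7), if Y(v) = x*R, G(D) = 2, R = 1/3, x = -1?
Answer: -12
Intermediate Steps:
R = 1/3 ≈ 0.33333
W(c, u) = 6*u (W(c, u) = u + 5*u = 6*u)
Y(v) = -1/3 (Y(v) = -1*1/3 = -1/3)
(W(-6, 3)*Y(-6))*G(-3/7) = ((6*3)*(-1/3))*2 = (18*(-1/3))*2 = -6*2 = -12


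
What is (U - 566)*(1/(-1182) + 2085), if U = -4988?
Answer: -6843830413/591 ≈ -1.1580e+7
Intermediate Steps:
(U - 566)*(1/(-1182) + 2085) = (-4988 - 566)*(1/(-1182) + 2085) = -5554*(-1/1182 + 2085) = -5554*2464469/1182 = -6843830413/591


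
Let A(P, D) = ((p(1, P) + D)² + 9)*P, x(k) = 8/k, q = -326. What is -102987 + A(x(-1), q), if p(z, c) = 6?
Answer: -922259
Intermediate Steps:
A(P, D) = P*(9 + (6 + D)²) (A(P, D) = ((6 + D)² + 9)*P = (9 + (6 + D)²)*P = P*(9 + (6 + D)²))
-102987 + A(x(-1), q) = -102987 + (8/(-1))*(9 + (6 - 326)²) = -102987 + (8*(-1))*(9 + (-320)²) = -102987 - 8*(9 + 102400) = -102987 - 8*102409 = -102987 - 819272 = -922259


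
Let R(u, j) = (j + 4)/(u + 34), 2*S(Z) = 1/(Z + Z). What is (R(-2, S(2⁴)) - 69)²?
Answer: 19896513025/4194304 ≈ 4743.7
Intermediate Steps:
S(Z) = 1/(4*Z) (S(Z) = 1/(2*(Z + Z)) = 1/(2*((2*Z))) = (1/(2*Z))/2 = 1/(4*Z))
R(u, j) = (4 + j)/(34 + u)
(R(-2, S(2⁴)) - 69)² = ((4 + 1/(4*(2⁴)))/(34 - 2) - 69)² = ((4 + (¼)/16)/32 - 69)² = ((4 + (¼)*(1/16))/32 - 69)² = ((4 + 1/64)/32 - 69)² = ((1/32)*(257/64) - 69)² = (257/2048 - 69)² = (-141055/2048)² = 19896513025/4194304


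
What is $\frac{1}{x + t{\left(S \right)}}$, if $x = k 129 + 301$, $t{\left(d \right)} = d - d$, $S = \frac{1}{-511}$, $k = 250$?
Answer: $\frac{1}{32551} \approx 3.0721 \cdot 10^{-5}$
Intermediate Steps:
$S = - \frac{1}{511} \approx -0.0019569$
$t{\left(d \right)} = 0$
$x = 32551$ ($x = 250 \cdot 129 + 301 = 32250 + 301 = 32551$)
$\frac{1}{x + t{\left(S \right)}} = \frac{1}{32551 + 0} = \frac{1}{32551}$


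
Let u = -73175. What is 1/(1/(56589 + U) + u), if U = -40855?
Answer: -15734/1151335449 ≈ -1.3666e-5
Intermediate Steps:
1/(1/(56589 + U) + u) = 1/(1/(56589 - 40855) - 73175) = 1/(1/15734 - 73175) = 1/(-1151335449/15734) = -15734/1151335449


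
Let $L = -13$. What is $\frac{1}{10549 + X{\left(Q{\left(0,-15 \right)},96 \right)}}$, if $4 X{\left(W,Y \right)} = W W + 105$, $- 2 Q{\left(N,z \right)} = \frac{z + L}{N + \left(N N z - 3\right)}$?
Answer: $\frac{36}{380905} \approx 9.4512 \cdot 10^{-5}$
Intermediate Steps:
$Q{\left(N,z \right)} = - \frac{-13 + z}{2 \left(-3 + N + z N^{2}\right)}$ ($Q{\left(N,z \right)} = - \frac{\left(z - 13\right) \frac{1}{N + \left(N N z - 3\right)}}{2} = - \frac{\left(-13 + z\right) \frac{1}{N + \left(N^{2} z - 3\right)}}{2} = - \frac{\left(-13 + z\right) \frac{1}{N + \left(z N^{2} - 3\right)}}{2} = - \frac{\left(-13 + z\right) \frac{1}{N + \left(-3 + z N^{2}\right)}}{2} = - \frac{\left(-13 + z\right) \frac{1}{-3 + N + z N^{2}}}{2} = - \frac{\frac{1}{-3 + N + z N^{2}} \left(-13 + z\right)}{2} = - \frac{-13 + z}{2 \left(-3 + N + z N^{2}\right)}$)
$X{\left(W,Y \right)} = \frac{105}{4} + \frac{W^{2}}{4}$ ($X{\left(W,Y \right)} = \frac{W W + 105}{4} = \frac{W^{2} + 105}{4} = \frac{105 + W^{2}}{4} = \frac{105}{4} + \frac{W^{2}}{4}$)
$\frac{1}{10549 + X{\left(Q{\left(0,-15 \right)},96 \right)}} = \frac{1}{10549 + \left(\frac{105}{4} + \frac{\left(\frac{13 - -15}{2 \left(-3 + 0 - 15 \cdot 0^{2}\right)}\right)^{2}}{4}\right)} = \frac{1}{10549 + \left(\frac{105}{4} + \frac{\left(\frac{13 + 15}{2 \left(-3 + 0 - 0\right)}\right)^{2}}{4}\right)} = \frac{1}{10549 + \left(\frac{105}{4} + \frac{\left(\frac{1}{2} \frac{1}{-3 + 0 + 0} \cdot 28\right)^{2}}{4}\right)} = \frac{1}{10549 + \left(\frac{105}{4} + \frac{\left(\frac{1}{2} \frac{1}{-3} \cdot 28\right)^{2}}{4}\right)} = \frac{1}{10549 + \left(\frac{105}{4} + \frac{\left(\frac{1}{2} \left(- \frac{1}{3}\right) 28\right)^{2}}{4}\right)} = \frac{1}{10549 + \left(\frac{105}{4} + \frac{\left(- \frac{14}{3}\right)^{2}}{4}\right)} = \frac{1}{10549 + \left(\frac{105}{4} + \frac{1}{4} \cdot \frac{196}{9}\right)} = \frac{1}{10549 + \left(\frac{105}{4} + \frac{49}{9}\right)} = \frac{1}{10549 + \frac{1141}{36}} = \frac{1}{\frac{380905}{36}} = \frac{36}{380905}$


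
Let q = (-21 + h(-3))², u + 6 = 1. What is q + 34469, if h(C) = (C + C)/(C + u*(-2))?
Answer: 1712390/49 ≈ 34947.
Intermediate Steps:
u = -5 (u = -6 + 1 = -5)
h(C) = 2*C/(10 + C) (h(C) = (C + C)/(C - 5*(-2)) = (2*C)/(C + 10) = (2*C)/(10 + C) = 2*C/(10 + C))
q = 23409/49 (q = (-21 + 2*(-3)/(10 - 3))² = (-21 + 2*(-3)/7)² = (-21 + 2*(-3)*(⅐))² = (-21 - 6/7)² = (-153/7)² = 23409/49 ≈ 477.73)
q + 34469 = 23409/49 + 34469 = 1712390/49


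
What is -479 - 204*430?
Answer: -88199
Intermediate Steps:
-479 - 204*430 = -479 - 87720 = -88199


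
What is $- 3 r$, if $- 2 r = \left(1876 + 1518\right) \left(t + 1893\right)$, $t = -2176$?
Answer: $-1440753$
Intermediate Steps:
$r = 480251$ ($r = - \frac{\left(1876 + 1518\right) \left(-2176 + 1893\right)}{2} = - \frac{3394 \left(-283\right)}{2} = \left(- \frac{1}{2}\right) \left(-960502\right) = 480251$)
$- 3 r = \left(-3\right) 480251 = -1440753$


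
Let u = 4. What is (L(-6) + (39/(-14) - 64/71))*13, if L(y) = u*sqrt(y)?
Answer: -47645/994 + 52*I*sqrt(6) ≈ -47.933 + 127.37*I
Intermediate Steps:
L(y) = 4*sqrt(y)
(L(-6) + (39/(-14) - 64/71))*13 = (4*sqrt(-6) + (39/(-14) - 64/71))*13 = (4*(I*sqrt(6)) + (39*(-1/14) - 64*1/71))*13 = (4*I*sqrt(6) + (-39/14 - 64/71))*13 = (4*I*sqrt(6) - 3665/994)*13 = (-3665/994 + 4*I*sqrt(6))*13 = -47645/994 + 52*I*sqrt(6)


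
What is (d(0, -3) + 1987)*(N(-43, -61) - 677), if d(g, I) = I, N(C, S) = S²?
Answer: 6039296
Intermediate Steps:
(d(0, -3) + 1987)*(N(-43, -61) - 677) = (-3 + 1987)*((-61)² - 677) = 1984*(3721 - 677) = 1984*3044 = 6039296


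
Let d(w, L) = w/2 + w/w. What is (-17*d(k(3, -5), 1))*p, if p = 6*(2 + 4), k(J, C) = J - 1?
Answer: -1224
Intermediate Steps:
k(J, C) = -1 + J
p = 36 (p = 6*6 = 36)
d(w, L) = 1 + w/2 (d(w, L) = w*(½) + 1 = w/2 + 1 = 1 + w/2)
(-17*d(k(3, -5), 1))*p = -17*(1 + (-1 + 3)/2)*36 = -17*(1 + (½)*2)*36 = -17*(1 + 1)*36 = -17*2*36 = -34*36 = -1224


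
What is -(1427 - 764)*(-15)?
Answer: 9945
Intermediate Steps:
-(1427 - 764)*(-15) = -663*(-15) = -1*(-9945) = 9945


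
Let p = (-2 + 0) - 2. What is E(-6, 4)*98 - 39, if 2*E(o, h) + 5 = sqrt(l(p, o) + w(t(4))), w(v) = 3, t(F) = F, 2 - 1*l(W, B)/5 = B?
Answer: -284 + 49*sqrt(43) ≈ 37.315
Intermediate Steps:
p = -4 (p = -2 - 2 = -4)
l(W, B) = 10 - 5*B
E(o, h) = -5/2 + sqrt(13 - 5*o)/2 (E(o, h) = -5/2 + sqrt((10 - 5*o) + 3)/2 = -5/2 + sqrt(13 - 5*o)/2)
E(-6, 4)*98 - 39 = (-5/2 + sqrt(13 - 5*(-6))/2)*98 - 39 = (-5/2 + sqrt(13 + 30)/2)*98 - 39 = (-5/2 + sqrt(43)/2)*98 - 39 = (-245 + 49*sqrt(43)) - 39 = -284 + 49*sqrt(43)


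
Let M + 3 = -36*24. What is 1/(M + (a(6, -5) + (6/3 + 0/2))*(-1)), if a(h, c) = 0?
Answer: -1/869 ≈ -0.0011507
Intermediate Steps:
M = -867 (M = -3 - 36*24 = -3 - 864 = -867)
1/(M + (a(6, -5) + (6/3 + 0/2))*(-1)) = 1/(-867 + (0 + (6/3 + 0/2))*(-1)) = 1/(-867 + (0 + (6*(⅓) + 0*(½)))*(-1)) = 1/(-867 + (0 + (2 + 0))*(-1)) = 1/(-867 + (0 + 2)*(-1)) = 1/(-867 + 2*(-1)) = 1/(-867 - 2) = 1/(-869) = -1/869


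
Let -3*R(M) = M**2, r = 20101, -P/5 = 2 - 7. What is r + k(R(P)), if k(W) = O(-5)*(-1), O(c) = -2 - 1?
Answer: 20104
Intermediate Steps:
P = 25 (P = -5*(2 - 7) = -5*(-5) = 25)
O(c) = -3
R(M) = -M**2/3
k(W) = 3 (k(W) = -3*(-1) = 3)
r + k(R(P)) = 20101 + 3 = 20104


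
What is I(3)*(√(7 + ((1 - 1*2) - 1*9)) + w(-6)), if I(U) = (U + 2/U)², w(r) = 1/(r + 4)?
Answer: -121/18 + 121*I*√3/9 ≈ -6.7222 + 23.286*I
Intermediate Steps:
w(r) = 1/(4 + r)
I(3)*(√(7 + ((1 - 1*2) - 1*9)) + w(-6)) = ((2 + 3²)²/3²)*(√(7 + ((1 - 1*2) - 1*9)) + 1/(4 - 6)) = ((2 + 9)²/9)*(√(7 + ((1 - 2) - 9)) + 1/(-2)) = ((⅑)*11²)*(√(7 + (-1 - 9)) - ½) = ((⅑)*121)*(√(7 - 10) - ½) = 121*(√(-3) - ½)/9 = 121*(I*√3 - ½)/9 = 121*(-½ + I*√3)/9 = -121/18 + 121*I*√3/9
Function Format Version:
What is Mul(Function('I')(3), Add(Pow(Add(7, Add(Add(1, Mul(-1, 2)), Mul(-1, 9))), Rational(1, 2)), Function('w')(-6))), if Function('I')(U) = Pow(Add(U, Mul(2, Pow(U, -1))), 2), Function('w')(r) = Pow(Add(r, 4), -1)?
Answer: Add(Rational(-121, 18), Mul(Rational(121, 9), I, Pow(3, Rational(1, 2)))) ≈ Add(-6.7222, Mul(23.286, I))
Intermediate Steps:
Function('w')(r) = Pow(Add(4, r), -1)
Mul(Function('I')(3), Add(Pow(Add(7, Add(Add(1, Mul(-1, 2)), Mul(-1, 9))), Rational(1, 2)), Function('w')(-6))) = Mul(Mul(Pow(3, -2), Pow(Add(2, Pow(3, 2)), 2)), Add(Pow(Add(7, Add(Add(1, Mul(-1, 2)), Mul(-1, 9))), Rational(1, 2)), Pow(Add(4, -6), -1))) = Mul(Mul(Rational(1, 9), Pow(Add(2, 9), 2)), Add(Pow(Add(7, Add(Add(1, -2), -9)), Rational(1, 2)), Pow(-2, -1))) = Mul(Mul(Rational(1, 9), Pow(11, 2)), Add(Pow(Add(7, Add(-1, -9)), Rational(1, 2)), Rational(-1, 2))) = Mul(Mul(Rational(1, 9), 121), Add(Pow(Add(7, -10), Rational(1, 2)), Rational(-1, 2))) = Mul(Rational(121, 9), Add(Pow(-3, Rational(1, 2)), Rational(-1, 2))) = Mul(Rational(121, 9), Add(Mul(I, Pow(3, Rational(1, 2))), Rational(-1, 2))) = Mul(Rational(121, 9), Add(Rational(-1, 2), Mul(I, Pow(3, Rational(1, 2))))) = Add(Rational(-121, 18), Mul(Rational(121, 9), I, Pow(3, Rational(1, 2))))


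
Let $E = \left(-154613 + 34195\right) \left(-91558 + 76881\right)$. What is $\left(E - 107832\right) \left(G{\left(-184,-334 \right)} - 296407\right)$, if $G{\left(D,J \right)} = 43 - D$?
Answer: $-523429185671720$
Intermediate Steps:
$E = 1767374986$ ($E = \left(-120418\right) \left(-14677\right) = 1767374986$)
$\left(E - 107832\right) \left(G{\left(-184,-334 \right)} - 296407\right) = \left(1767374986 - 107832\right) \left(\left(43 - -184\right) - 296407\right) = 1767267154 \left(\left(43 + 184\right) - 296407\right) = 1767267154 \left(227 - 296407\right) = 1767267154 \left(-296180\right) = -523429185671720$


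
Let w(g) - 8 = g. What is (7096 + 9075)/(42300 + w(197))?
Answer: 16171/42505 ≈ 0.38045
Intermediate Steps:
w(g) = 8 + g
(7096 + 9075)/(42300 + w(197)) = (7096 + 9075)/(42300 + (8 + 197)) = 16171/(42300 + 205) = 16171/42505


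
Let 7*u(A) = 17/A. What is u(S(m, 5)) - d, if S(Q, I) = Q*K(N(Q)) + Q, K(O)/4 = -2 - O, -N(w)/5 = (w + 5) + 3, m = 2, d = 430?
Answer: -1161843/2702 ≈ -429.99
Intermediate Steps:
N(w) = -40 - 5*w (N(w) = -5*((w + 5) + 3) = -5*((5 + w) + 3) = -5*(8 + w) = -40 - 5*w)
K(O) = -8 - 4*O (K(O) = 4*(-2 - O) = -8 - 4*O)
S(Q, I) = Q + Q*(152 + 20*Q) (S(Q, I) = Q*(-8 - 4*(-40 - 5*Q)) + Q = Q*(-8 + (160 + 20*Q)) + Q = Q*(152 + 20*Q) + Q = Q + Q*(152 + 20*Q))
u(A) = 17/(7*A) (u(A) = (17/A)/7 = 17/(7*A))
u(S(m, 5)) - d = 17/(7*((2*(153 + 20*2)))) - 1*430 = 17/(7*((2*(153 + 40)))) - 430 = 17/(7*((2*193))) - 430 = (17/7)/386 - 430 = (17/7)*(1/386) - 430 = 17/2702 - 430 = -1161843/2702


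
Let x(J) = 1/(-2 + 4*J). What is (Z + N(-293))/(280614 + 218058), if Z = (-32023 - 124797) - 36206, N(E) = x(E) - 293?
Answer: -75652169/195146976 ≈ -0.38767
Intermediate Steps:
N(E) = -293 + 1/(2*(-1 + 2*E)) (N(E) = 1/(2*(-1 + 2*E)) - 293 = -293 + 1/(2*(-1 + 2*E)))
Z = -193026 (Z = -156820 - 36206 = -193026)
(Z + N(-293))/(280614 + 218058) = (-193026 + (587 - 1172*(-293))/(2*(-1 + 2*(-293))))/(280614 + 218058) = (-193026 + (587 + 343396)/(2*(-1 - 586)))/498672 = (-193026 + (½)*343983/(-587))*(1/498672) = (-193026 + (½)*(-1/587)*343983)*(1/498672) = (-193026 - 343983/1174)*(1/498672) = -226956507/1174*1/498672 = -75652169/195146976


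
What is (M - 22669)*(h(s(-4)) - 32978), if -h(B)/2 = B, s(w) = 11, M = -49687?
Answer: 2387748000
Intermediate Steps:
h(B) = -2*B
(M - 22669)*(h(s(-4)) - 32978) = (-49687 - 22669)*(-2*11 - 32978) = -72356*(-22 - 32978) = -72356*(-33000) = 2387748000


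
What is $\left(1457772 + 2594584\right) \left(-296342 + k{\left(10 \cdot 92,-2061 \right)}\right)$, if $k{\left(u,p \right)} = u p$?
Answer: $-8884636540472$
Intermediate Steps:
$k{\left(u,p \right)} = p u$
$\left(1457772 + 2594584\right) \left(-296342 + k{\left(10 \cdot 92,-2061 \right)}\right) = \left(1457772 + 2594584\right) \left(-296342 - 2061 \cdot 10 \cdot 92\right) = 4052356 \left(-296342 - 1896120\right) = 4052356 \left(-2192462\right) = -8884636540472$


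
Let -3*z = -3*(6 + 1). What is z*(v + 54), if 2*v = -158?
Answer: -175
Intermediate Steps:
v = -79 (v = (1/2)*(-158) = -79)
z = 7 (z = -(-1)*(6 + 1) = -(-1)*7 = -1/3*(-21) = 7)
z*(v + 54) = 7*(-79 + 54) = 7*(-25) = -175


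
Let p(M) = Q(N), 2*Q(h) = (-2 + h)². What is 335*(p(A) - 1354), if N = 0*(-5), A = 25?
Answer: -452920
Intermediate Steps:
N = 0
Q(h) = (-2 + h)²/2
p(M) = 2 (p(M) = (-2 + 0)²/2 = (½)*(-2)² = (½)*4 = 2)
335*(p(A) - 1354) = 335*(2 - 1354) = 335*(-1352) = -452920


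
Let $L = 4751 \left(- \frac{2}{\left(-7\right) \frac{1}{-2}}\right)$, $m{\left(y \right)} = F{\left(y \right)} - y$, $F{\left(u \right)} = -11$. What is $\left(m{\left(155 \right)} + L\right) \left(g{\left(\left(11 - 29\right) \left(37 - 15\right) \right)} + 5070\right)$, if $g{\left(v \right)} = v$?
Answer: $- \frac{94255884}{7} \approx -1.3465 \cdot 10^{7}$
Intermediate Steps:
$m{\left(y \right)} = -11 - y$
$L = - \frac{19004}{7}$ ($L = 4751 \left(- \frac{2}{\left(-7\right) \left(- \frac{1}{2}\right)}\right) = 4751 \left(- \frac{2}{\frac{7}{2}}\right) = 4751 \left(\left(-2\right) \frac{2}{7}\right) = 4751 \left(- \frac{4}{7}\right) = - \frac{19004}{7} \approx -2714.9$)
$\left(m{\left(155 \right)} + L\right) \left(g{\left(\left(11 - 29\right) \left(37 - 15\right) \right)} + 5070\right) = \left(\left(-11 - 155\right) - \frac{19004}{7}\right) \left(\left(11 - 29\right) \left(37 - 15\right) + 5070\right) = \left(\left(-11 - 155\right) - \frac{19004}{7}\right) \left(\left(-18\right) 22 + 5070\right) = \left(-166 - \frac{19004}{7}\right) \left(-396 + 5070\right) = \left(- \frac{20166}{7}\right) 4674 = - \frac{94255884}{7}$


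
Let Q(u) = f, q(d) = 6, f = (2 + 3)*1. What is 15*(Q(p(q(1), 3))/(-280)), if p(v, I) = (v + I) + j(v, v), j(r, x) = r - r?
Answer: -15/56 ≈ -0.26786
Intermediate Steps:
j(r, x) = 0
f = 5 (f = 5*1 = 5)
p(v, I) = I + v (p(v, I) = (v + I) + 0 = (I + v) + 0 = I + v)
Q(u) = 5
15*(Q(p(q(1), 3))/(-280)) = 15*(5/(-280)) = 15*(5*(-1/280)) = 15*(-1/56) = -15/56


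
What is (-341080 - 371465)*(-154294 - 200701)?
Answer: 252949912275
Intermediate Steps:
(-341080 - 371465)*(-154294 - 200701) = -712545*(-354995) = 252949912275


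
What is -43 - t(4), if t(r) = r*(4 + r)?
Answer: -75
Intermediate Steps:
-43 - t(4) = -43 - 4*(4 + 4) = -43 - 4*8 = -43 - 1*32 = -43 - 32 = -75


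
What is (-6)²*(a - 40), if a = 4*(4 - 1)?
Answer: -1008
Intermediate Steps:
a = 12 (a = 4*3 = 12)
(-6)²*(a - 40) = (-6)²*(12 - 40) = 36*(-28) = -1008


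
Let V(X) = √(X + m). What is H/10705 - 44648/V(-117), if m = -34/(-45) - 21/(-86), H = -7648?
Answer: -7648/10705 + 133944*I*√193036030/448921 ≈ -0.71443 + 4145.5*I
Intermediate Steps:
m = 3869/3870 (m = -34*(-1/45) - 21*(-1/86) = 34/45 + 21/86 = 3869/3870 ≈ 0.99974)
V(X) = √(3869/3870 + X) (V(X) = √(X + 3869/3870) = √(3869/3870 + X))
H/10705 - 44648/V(-117) = -7648/10705 - 44648*1290/√(1663670 + 1664100*(-117)) = -7648*1/10705 - 44648*1290/√(1663670 - 194699700) = -7648/10705 - 44648*(-3*I*√193036030/448921) = -7648/10705 - (-133944)*I*√193036030/448921 = -7648/10705 + 133944*I*√193036030/448921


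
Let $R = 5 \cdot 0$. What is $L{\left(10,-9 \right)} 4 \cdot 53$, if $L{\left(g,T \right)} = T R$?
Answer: $0$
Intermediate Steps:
$R = 0$
$L{\left(g,T \right)} = 0$ ($L{\left(g,T \right)} = T 0 = 0$)
$L{\left(10,-9 \right)} 4 \cdot 53 = 0 \cdot 4 \cdot 53 = 0 \cdot 53 = 0$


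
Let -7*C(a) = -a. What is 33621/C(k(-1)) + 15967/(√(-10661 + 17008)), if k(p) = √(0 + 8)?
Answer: 15967*√6347/6347 + 235347*√2/4 ≈ 83408.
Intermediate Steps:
k(p) = 2*√2 (k(p) = √8 = 2*√2)
C(a) = a/7 (C(a) = -(-1)*a/7 = a/7)
33621/C(k(-1)) + 15967/(√(-10661 + 17008)) = 33621/(((2*√2)/7)) + 15967/(√(-10661 + 17008)) = 33621/((2*√2/7)) + 15967/(√6347) = 33621*(7*√2/4) + 15967*(√6347/6347) = 235347*√2/4 + 15967*√6347/6347 = 15967*√6347/6347 + 235347*√2/4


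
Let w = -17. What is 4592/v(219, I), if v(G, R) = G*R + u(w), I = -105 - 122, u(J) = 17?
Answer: -287/3106 ≈ -0.092402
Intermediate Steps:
I = -227
v(G, R) = 17 + G*R (v(G, R) = G*R + 17 = 17 + G*R)
4592/v(219, I) = 4592/(17 + 219*(-227)) = 4592/(17 - 49713) = 4592/(-49696) = 4592*(-1/49696) = -287/3106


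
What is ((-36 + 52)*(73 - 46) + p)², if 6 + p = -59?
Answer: 134689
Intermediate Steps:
p = -65 (p = -6 - 59 = -65)
((-36 + 52)*(73 - 46) + p)² = ((-36 + 52)*(73 - 46) - 65)² = (16*27 - 65)² = (432 - 65)² = 367² = 134689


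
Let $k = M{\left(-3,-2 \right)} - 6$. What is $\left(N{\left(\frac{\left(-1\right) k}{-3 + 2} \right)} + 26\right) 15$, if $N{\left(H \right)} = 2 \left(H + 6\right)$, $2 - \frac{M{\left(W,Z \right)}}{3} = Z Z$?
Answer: $210$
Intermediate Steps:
$M{\left(W,Z \right)} = 6 - 3 Z^{2}$ ($M{\left(W,Z \right)} = 6 - 3 Z Z = 6 - 3 Z^{2}$)
$k = -12$ ($k = \left(6 - 3 \left(-2\right)^{2}\right) - 6 = \left(6 - 12\right) - 6 = -6 - 6 = -12$)
$N{\left(H \right)} = 12 + 2 H$ ($N{\left(H \right)} = 2 \left(6 + H\right) = 12 + 2 H$)
$\left(N{\left(\frac{\left(-1\right) k}{-3 + 2} \right)} + 26\right) 15 = \left(\left(12 + 2 \frac{\left(-1\right) \left(-12\right)}{-3 + 2}\right) + 26\right) 15 = \left(\left(12 + 2 \frac{12}{-1}\right) + 26\right) 15 = \left(\left(12 + 2 \cdot 12 \left(-1\right)\right) + 26\right) 15 = \left(\left(12 + 2 \left(-12\right)\right) + 26\right) 15 = \left(\left(12 - 24\right) + 26\right) 15 = \left(-12 + 26\right) 15 = 14 \cdot 15 = 210$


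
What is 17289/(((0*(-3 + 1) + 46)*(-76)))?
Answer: -17289/3496 ≈ -4.9454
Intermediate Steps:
17289/(((0*(-3 + 1) + 46)*(-76))) = 17289/(((0*(-2) + 46)*(-76))) = 17289/(((0 + 46)*(-76))) = 17289/((46*(-76))) = 17289/(-3496) = 17289*(-1/3496) = -17289/3496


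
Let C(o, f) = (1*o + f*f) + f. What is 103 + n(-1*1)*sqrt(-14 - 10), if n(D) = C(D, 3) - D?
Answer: 103 + 24*I*sqrt(6) ≈ 103.0 + 58.788*I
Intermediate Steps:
C(o, f) = f + o + f**2 (C(o, f) = (o + f**2) + f = f + o + f**2)
n(D) = 12 (n(D) = (3 + D + 3**2) - D = (3 + D + 9) - D = (12 + D) - D = 12)
103 + n(-1*1)*sqrt(-14 - 10) = 103 + 12*sqrt(-14 - 10) = 103 + 12*sqrt(-24) = 103 + 12*(2*I*sqrt(6)) = 103 + 24*I*sqrt(6)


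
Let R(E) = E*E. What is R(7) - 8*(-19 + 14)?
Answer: 89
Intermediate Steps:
R(E) = E**2
R(7) - 8*(-19 + 14) = 7**2 - 8*(-19 + 14) = 49 - 8*(-5) = 49 + 40 = 89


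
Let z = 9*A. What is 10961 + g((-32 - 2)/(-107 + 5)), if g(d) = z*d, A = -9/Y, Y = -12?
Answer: 43853/4 ≈ 10963.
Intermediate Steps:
A = ¾ (A = -9/(-12) = -9*(-1/12) = ¾ ≈ 0.75000)
z = 27/4 (z = 9*(¾) = 27/4 ≈ 6.7500)
g(d) = 27*d/4
10961 + g((-32 - 2)/(-107 + 5)) = 10961 + 27*((-32 - 2)/(-107 + 5))/4 = 10961 + 27*(-34/(-102))/4 = 10961 + 27*(-34*(-1/102))/4 = 10961 + (27/4)*(⅓) = 10961 + 9/4 = 43853/4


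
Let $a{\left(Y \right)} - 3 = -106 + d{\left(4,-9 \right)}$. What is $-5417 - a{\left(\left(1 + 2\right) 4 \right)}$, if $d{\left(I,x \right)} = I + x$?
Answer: $-5309$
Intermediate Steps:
$a{\left(Y \right)} = -108$ ($a{\left(Y \right)} = 3 + \left(-106 + \left(4 - 9\right)\right) = 3 - 111 = -108$)
$-5417 - a{\left(\left(1 + 2\right) 4 \right)} = -5417 - -108 = -5417 + 108 = -5309$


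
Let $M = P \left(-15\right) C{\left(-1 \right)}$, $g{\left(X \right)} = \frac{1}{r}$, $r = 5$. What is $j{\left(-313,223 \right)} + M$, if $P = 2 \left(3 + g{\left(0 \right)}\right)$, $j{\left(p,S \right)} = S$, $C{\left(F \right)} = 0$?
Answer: $223$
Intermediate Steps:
$g{\left(X \right)} = \frac{1}{5}$
$P = \frac{32}{5}$ ($P = 2 \left(3 + \frac{1}{5}\right) = 2 \cdot \frac{16}{5} = \frac{32}{5} \approx 6.4$)
$M = 0$ ($M = \frac{32}{5} \left(-15\right) 0 = \left(-96\right) 0 = 0$)
$j{\left(-313,223 \right)} + M = 223 + 0 = 223$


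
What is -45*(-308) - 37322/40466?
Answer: 280410719/20233 ≈ 13859.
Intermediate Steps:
-45*(-308) - 37322/40466 = 13860 - 37322/40466 = 13860 - 1*18661/20233 = 13860 - 18661/20233 = 280410719/20233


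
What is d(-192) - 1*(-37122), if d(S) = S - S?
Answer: 37122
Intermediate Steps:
d(S) = 0
d(-192) - 1*(-37122) = 0 - 1*(-37122) = 0 + 37122 = 37122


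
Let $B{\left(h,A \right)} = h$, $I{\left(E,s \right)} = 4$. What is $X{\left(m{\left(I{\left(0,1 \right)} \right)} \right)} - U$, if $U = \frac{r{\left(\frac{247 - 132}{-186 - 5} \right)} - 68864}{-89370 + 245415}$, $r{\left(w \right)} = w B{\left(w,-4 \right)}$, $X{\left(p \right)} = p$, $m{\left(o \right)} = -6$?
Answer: $- \frac{31643851511}{5692677645} \approx -5.5587$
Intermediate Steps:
$r{\left(w \right)} = w^{2}$ ($r{\left(w \right)} = w w = w^{2}$)
$U = - \frac{2512214359}{5692677645}$ ($U = \frac{\left(\frac{247 - 132}{-186 - 5}\right)^{2} - 68864}{-89370 + 245415} = \frac{\left(\frac{115}{-191}\right)^{2} - 68864}{156045} = \left(\left(115 \left(- \frac{1}{191}\right)\right)^{2} - 68864\right) \frac{1}{156045} = \left(\left(- \frac{115}{191}\right)^{2} - 68864\right) \frac{1}{156045} = \left(\frac{13225}{36481} - 68864\right) \frac{1}{156045} = \left(- \frac{2512214359}{36481}\right) \frac{1}{156045} = - \frac{2512214359}{5692677645} \approx -0.44131$)
$X{\left(m{\left(I{\left(0,1 \right)} \right)} \right)} - U = -6 - - \frac{2512214359}{5692677645} = -6 + \frac{2512214359}{5692677645} = - \frac{31643851511}{5692677645}$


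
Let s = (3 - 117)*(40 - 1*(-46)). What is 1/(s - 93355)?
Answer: -1/103159 ≈ -9.6938e-6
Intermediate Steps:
s = -9804 (s = -114*(40 + 46) = -114*86 = -9804)
1/(s - 93355) = 1/(-9804 - 93355) = 1/(-103159) = -1/103159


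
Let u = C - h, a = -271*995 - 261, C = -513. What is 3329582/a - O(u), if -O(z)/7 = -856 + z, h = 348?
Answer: -1623664898/134953 ≈ -12031.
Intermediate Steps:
a = -269906 (a = -269645 - 261 = -269906)
u = -861 (u = -513 - 1*348 = -513 - 348 = -861)
O(z) = 5992 - 7*z (O(z) = -7*(-856 + z) = 5992 - 7*z)
3329582/a - O(u) = 3329582/(-269906) - (5992 - 7*(-861)) = 3329582*(-1/269906) - (5992 + 6027) = -1664791/134953 - 1*12019 = -1664791/134953 - 12019 = -1623664898/134953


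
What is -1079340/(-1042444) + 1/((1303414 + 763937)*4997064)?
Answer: 214429265880619927/207099247356380808 ≈ 1.0354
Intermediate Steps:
-1079340/(-1042444) + 1/((1303414 + 763937)*4997064) = -1079340*(-1/1042444) + (1/4997064)/2067351 = 269835/260611 + (1/2067351)*(1/4997064) = 269835/260611 + 1/10330685257464 = 214429265880619927/207099247356380808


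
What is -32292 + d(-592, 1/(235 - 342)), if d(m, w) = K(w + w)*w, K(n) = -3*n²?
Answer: -39559088544/1225043 ≈ -32292.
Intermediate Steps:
d(m, w) = -12*w³ (d(m, w) = (-3*(w + w)²)*w = (-3*4*w²)*w = (-12*w²)*w = -12*w³)
-32292 + d(-592, 1/(235 - 342)) = -32292 - 12/(235 - 342)³ = -32292 - 12*(1/(-107))³ = -32292 - 12*(-1/107)³ = -32292 - 12*(-1/1225043) = -32292 + 12/1225043 = -39559088544/1225043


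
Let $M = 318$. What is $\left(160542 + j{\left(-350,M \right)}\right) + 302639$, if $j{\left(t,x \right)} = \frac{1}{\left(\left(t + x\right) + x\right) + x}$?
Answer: $\frac{279761325}{604} \approx 4.6318 \cdot 10^{5}$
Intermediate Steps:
$j{\left(t,x \right)} = \frac{1}{t + 3 x}$ ($j{\left(t,x \right)} = \frac{1}{\left(t + 2 x\right) + x} = \frac{1}{t + 3 x}$)
$\left(160542 + j{\left(-350,M \right)}\right) + 302639 = \left(160542 + \frac{1}{-350 + 3 \cdot 318}\right) + 302639 = \left(160542 + \frac{1}{-350 + 954}\right) + 302639 = \left(160542 + \frac{1}{604}\right) + 302639 = \frac{96967369}{604} + 302639 = \frac{279761325}{604}$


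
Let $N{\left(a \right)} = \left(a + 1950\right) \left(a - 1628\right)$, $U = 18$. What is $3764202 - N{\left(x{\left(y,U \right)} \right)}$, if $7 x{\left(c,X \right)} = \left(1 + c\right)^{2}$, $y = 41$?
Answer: $6794154$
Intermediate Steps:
$x{\left(c,X \right)} = \frac{\left(1 + c\right)^{2}}{7}$
$N{\left(a \right)} = \left(-1628 + a\right) \left(1950 + a\right)$ ($N{\left(a \right)} = \left(1950 + a\right) \left(-1628 + a\right) = \left(-1628 + a\right) \left(1950 + a\right)$)
$3764202 - N{\left(x{\left(y,U \right)} \right)} = 3764202 - \left(-3174600 + \left(\frac{\left(1 + 41\right)^{2}}{7}\right)^{2} + 322 \frac{\left(1 + 41\right)^{2}}{7}\right) = 3764202 - \left(-3174600 + \left(\frac{42^{2}}{7}\right)^{2} + 322 \frac{42^{2}}{7}\right) = 3764202 - \left(-3174600 + \left(\frac{1}{7} \cdot 1764\right)^{2} + 322 \cdot \frac{1}{7} \cdot 1764\right) = 3764202 - \left(-3174600 + 252^{2} + 322 \cdot 252\right) = 3764202 - \left(-3174600 + 63504 + 81144\right) = 3764202 - -3029952 = 3764202 + 3029952 = 6794154$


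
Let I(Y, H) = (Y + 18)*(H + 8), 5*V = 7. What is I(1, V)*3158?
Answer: 2820094/5 ≈ 5.6402e+5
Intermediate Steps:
V = 7/5 (V = (⅕)*7 = 7/5 ≈ 1.4000)
I(Y, H) = (8 + H)*(18 + Y) (I(Y, H) = (18 + Y)*(8 + H) = (8 + H)*(18 + Y))
I(1, V)*3158 = (144 + 8*1 + 18*(7/5) + (7/5)*1)*3158 = (144 + 8 + 126/5 + 7/5)*3158 = (893/5)*3158 = 2820094/5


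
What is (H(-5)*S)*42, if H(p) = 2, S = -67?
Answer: -5628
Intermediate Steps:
(H(-5)*S)*42 = (2*(-67))*42 = -134*42 = -5628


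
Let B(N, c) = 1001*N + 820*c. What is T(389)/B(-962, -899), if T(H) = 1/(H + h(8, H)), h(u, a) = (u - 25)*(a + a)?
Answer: 1/21824722854 ≈ 4.5820e-11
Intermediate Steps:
h(u, a) = 2*a*(-25 + u) (h(u, a) = (-25 + u)*(2*a) = 2*a*(-25 + u))
B(N, c) = 820*c + 1001*N
T(H) = -1/(33*H) (T(H) = 1/(H + 2*H*(-25 + 8)) = 1/(H + 2*H*(-17)) = 1/(H - 34*H) = 1/(-33*H) = -1/(33*H))
T(389)/B(-962, -899) = (-1/33/389)/(820*(-899) + 1001*(-962)) = (-1/33*1/389)/(-737180 - 962962) = -1/12837/(-1700142) = -1/12837*(-1/1700142) = 1/21824722854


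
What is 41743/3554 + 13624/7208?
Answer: 43662905/3202154 ≈ 13.635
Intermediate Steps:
41743/3554 + 13624/7208 = 41743*(1/3554) + 13624*(1/7208) = 41743/3554 + 1703/901 = 43662905/3202154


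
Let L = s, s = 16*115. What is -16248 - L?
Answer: -18088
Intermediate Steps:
s = 1840
L = 1840
-16248 - L = -16248 - 1*1840 = -16248 - 1840 = -18088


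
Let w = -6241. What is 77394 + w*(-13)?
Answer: 158527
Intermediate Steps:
77394 + w*(-13) = 77394 - 6241*(-13) = 77394 + 81133 = 158527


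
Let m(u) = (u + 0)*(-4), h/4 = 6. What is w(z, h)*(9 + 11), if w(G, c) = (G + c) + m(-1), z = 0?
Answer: 560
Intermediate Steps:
h = 24 (h = 4*6 = 24)
m(u) = -4*u (m(u) = u*(-4) = -4*u)
w(G, c) = 4 + G + c (w(G, c) = (G + c) - 4*(-1) = (G + c) + 4 = 4 + G + c)
w(z, h)*(9 + 11) = (4 + 0 + 24)*(9 + 11) = 28*20 = 560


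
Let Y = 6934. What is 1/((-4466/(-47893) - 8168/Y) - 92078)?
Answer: -166045031/15289274475808 ≈ -1.0860e-5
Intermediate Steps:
1/((-4466/(-47893) - 8168/Y) - 92078) = 1/((-4466/(-47893) - 8168/6934) - 92078) = 1/((-4466*(-1/47893) - 8168*1/6934) - 92078) = 1/((4466/47893 - 4084/3467) - 92078) = 1/(-180111390/166045031 - 92078) = 1/(-15289274475808/166045031) = -166045031/15289274475808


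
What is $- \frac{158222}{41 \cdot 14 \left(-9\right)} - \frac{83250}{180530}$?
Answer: $\frac{200955344}{6661557} \approx 30.166$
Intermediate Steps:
$- \frac{158222}{41 \cdot 14 \left(-9\right)} - \frac{83250}{180530} = - \frac{158222}{574 \left(-9\right)} - \frac{8325}{18053} = - \frac{158222}{-5166} - \frac{8325}{18053} = \left(-158222\right) \left(- \frac{1}{5166}\right) - \frac{8325}{18053} = \frac{79111}{2583} - \frac{8325}{18053} = \frac{200955344}{6661557}$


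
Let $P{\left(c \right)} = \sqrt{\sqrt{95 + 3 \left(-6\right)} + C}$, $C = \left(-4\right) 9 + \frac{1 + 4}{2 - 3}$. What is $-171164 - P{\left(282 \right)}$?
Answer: $-171164 - i \sqrt{41 - \sqrt{77}} \approx -1.7116 \cdot 10^{5} - 5.6767 i$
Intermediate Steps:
$C = -41$ ($C = -36 + \frac{5}{-1} = -36 + 5 \left(-1\right) = -36 - 5 = -41$)
$P{\left(c \right)} = \sqrt{-41 + \sqrt{77}}$ ($P{\left(c \right)} = \sqrt{\sqrt{95 + 3 \left(-6\right)} - 41} = \sqrt{\sqrt{95 - 18} - 41} = \sqrt{\sqrt{77} - 41} = \sqrt{-41 + \sqrt{77}}$)
$-171164 - P{\left(282 \right)} = -171164 - \sqrt{-41 + \sqrt{77}}$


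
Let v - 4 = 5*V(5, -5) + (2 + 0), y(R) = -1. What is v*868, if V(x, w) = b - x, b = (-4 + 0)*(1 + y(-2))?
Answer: -16492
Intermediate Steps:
b = 0 (b = (-4 + 0)*(1 - 1) = -4*0 = 0)
V(x, w) = -x (V(x, w) = 0 - x = -x)
v = -19 (v = 4 + (5*(-1*5) + (2 + 0)) = 4 + (5*(-5) + 2) = 4 + (-25 + 2) = 4 - 23 = -19)
v*868 = -19*868 = -16492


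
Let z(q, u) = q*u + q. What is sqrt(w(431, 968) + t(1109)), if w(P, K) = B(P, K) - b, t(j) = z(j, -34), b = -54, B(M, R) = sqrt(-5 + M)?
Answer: sqrt(-36543 + sqrt(426)) ≈ 191.11*I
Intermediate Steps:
z(q, u) = q + q*u
t(j) = -33*j (t(j) = j*(1 - 34) = j*(-33) = -33*j)
w(P, K) = 54 + sqrt(-5 + P) (w(P, K) = sqrt(-5 + P) - 1*(-54) = sqrt(-5 + P) + 54 = 54 + sqrt(-5 + P))
sqrt(w(431, 968) + t(1109)) = sqrt((54 + sqrt(-5 + 431)) - 33*1109) = sqrt((54 + sqrt(426)) - 36597) = sqrt(-36543 + sqrt(426))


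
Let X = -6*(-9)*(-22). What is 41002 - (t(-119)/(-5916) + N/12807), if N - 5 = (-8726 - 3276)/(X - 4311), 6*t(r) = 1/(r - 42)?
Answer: 1833576131289091699/44719188243912 ≈ 41002.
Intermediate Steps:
X = -1188 (X = 54*(-22) = -1188)
t(r) = 1/(6*(-42 + r)) (t(r) = 1/(6*(r - 42)) = 1/(6*(-42 + r)))
N = 39497/5499 (N = 5 + (-8726 - 3276)/(-1188 - 4311) = 5 - 12002/(-5499) = 5 - 12002*(-1/5499) = 5 + 12002/5499 = 39497/5499 ≈ 7.1826)
41002 - (t(-119)/(-5916) + N/12807) = 41002 - ((1/(6*(-42 - 119)))/(-5916) + (39497/5499)/12807) = 41002 - (((⅙)/(-161))*(-1/5916) + (39497/5499)*(1/12807)) = 41002 - (((⅙)*(-1/161))*(-1/5916) + 39497/70425693) = 41002 - (-1/966*(-1/5916) + 39497/70425693) = 41002 - (1/5714856 + 39497/70425693) = 41002 - 1*25087788125/44719188243912 = 41002 - 25087788125/44719188243912 = 1833576131289091699/44719188243912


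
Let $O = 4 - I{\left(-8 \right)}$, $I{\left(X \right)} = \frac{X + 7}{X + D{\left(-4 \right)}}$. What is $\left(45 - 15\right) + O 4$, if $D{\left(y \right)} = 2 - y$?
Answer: $44$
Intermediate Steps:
$I{\left(X \right)} = \frac{7 + X}{6 + X}$ ($I{\left(X \right)} = \frac{X + 7}{X + \left(2 - -4\right)} = \frac{7 + X}{X + \left(2 + 4\right)} = \frac{7 + X}{X + 6} = \frac{7 + X}{6 + X}$)
$O = \frac{7}{2}$ ($O = 4 - \frac{7 - 8}{6 - 8} = 4 - \frac{1}{-2} \left(-1\right) = 4 - \left(- \frac{1}{2}\right) \left(-1\right) = 4 - \frac{1}{2} = \frac{7}{2} \approx 3.5$)
$\left(45 - 15\right) + O 4 = \left(45 - 15\right) + \frac{7}{2} \cdot 4 = 30 + 14 = 44$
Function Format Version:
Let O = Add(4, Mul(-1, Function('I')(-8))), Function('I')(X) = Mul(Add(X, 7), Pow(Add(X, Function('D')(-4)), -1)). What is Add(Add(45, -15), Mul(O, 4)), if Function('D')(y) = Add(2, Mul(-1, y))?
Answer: 44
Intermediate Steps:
Function('I')(X) = Mul(Pow(Add(6, X), -1), Add(7, X)) (Function('I')(X) = Mul(Add(X, 7), Pow(Add(X, Add(2, Mul(-1, -4))), -1)) = Mul(Add(7, X), Pow(Add(X, Add(2, 4)), -1)) = Mul(Add(7, X), Pow(Add(X, 6), -1)) = Mul(Add(7, X), Pow(Add(6, X), -1)) = Mul(Pow(Add(6, X), -1), Add(7, X)))
O = Rational(7, 2) (O = Add(4, Mul(-1, Mul(Pow(Add(6, -8), -1), Add(7, -8)))) = Add(4, Mul(-1, Mul(Pow(-2, -1), -1))) = Add(4, Mul(-1, Mul(Rational(-1, 2), -1))) = Add(4, Mul(-1, Rational(1, 2))) = Add(4, Rational(-1, 2)) = Rational(7, 2) ≈ 3.5000)
Add(Add(45, -15), Mul(O, 4)) = Add(Add(45, -15), Mul(Rational(7, 2), 4)) = Add(30, 14) = 44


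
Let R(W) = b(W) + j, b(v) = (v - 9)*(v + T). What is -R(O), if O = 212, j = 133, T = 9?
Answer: -44996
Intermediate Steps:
b(v) = (-9 + v)*(9 + v) (b(v) = (v - 9)*(v + 9) = (-9 + v)*(9 + v))
R(W) = 52 + W² (R(W) = (-81 + W²) + 133 = 52 + W²)
-R(O) = -(52 + 212²) = -(52 + 44944) = -1*44996 = -44996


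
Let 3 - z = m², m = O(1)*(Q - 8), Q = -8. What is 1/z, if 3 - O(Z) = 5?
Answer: -1/1021 ≈ -0.00097943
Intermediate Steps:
O(Z) = -2 (O(Z) = 3 - 1*5 = 3 - 5 = -2)
m = 32 (m = -2*(-8 - 8) = -2*(-16) = 32)
z = -1021 (z = 3 - 1*32² = 3 - 1*1024 = 3 - 1024 = -1021)
1/z = 1/(-1021) = -1/1021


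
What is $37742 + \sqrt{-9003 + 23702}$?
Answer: $37742 + \sqrt{14699} \approx 37863.0$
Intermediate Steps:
$37742 + \sqrt{-9003 + 23702} = 37742 + \sqrt{14699}$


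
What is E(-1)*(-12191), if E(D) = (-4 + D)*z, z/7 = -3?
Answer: -1280055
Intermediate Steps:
z = -21 (z = 7*(-3) = -21)
E(D) = 84 - 21*D (E(D) = (-4 + D)*(-21) = 84 - 21*D)
E(-1)*(-12191) = (84 - 21*(-1))*(-12191) = (84 + 21)*(-12191) = 105*(-12191) = -1280055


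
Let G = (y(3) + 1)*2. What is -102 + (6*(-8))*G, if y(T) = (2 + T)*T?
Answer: -1638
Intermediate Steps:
y(T) = T*(2 + T)
G = 32 (G = (3*(2 + 3) + 1)*2 = (3*5 + 1)*2 = (15 + 1)*2 = 16*2 = 32)
-102 + (6*(-8))*G = -102 + (6*(-8))*32 = -102 - 48*32 = -102 - 1536 = -1638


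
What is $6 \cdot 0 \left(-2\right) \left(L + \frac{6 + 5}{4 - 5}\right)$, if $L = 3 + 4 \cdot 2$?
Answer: $0$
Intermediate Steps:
$L = 11$ ($L = 3 + 8 = 11$)
$6 \cdot 0 \left(-2\right) \left(L + \frac{6 + 5}{4 - 5}\right) = 6 \cdot 0 \left(-2\right) \left(11 + \frac{6 + 5}{4 - 5}\right) = 0 \left(-2\right) \left(11 + \frac{11}{-1}\right) = 0 \left(11 + 11 \left(-1\right)\right) = 0 \left(11 - 11\right) = 0 \cdot 0 = 0$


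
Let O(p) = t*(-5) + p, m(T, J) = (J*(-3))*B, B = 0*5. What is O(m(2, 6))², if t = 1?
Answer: 25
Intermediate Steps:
B = 0
m(T, J) = 0 (m(T, J) = (J*(-3))*0 = -3*J*0 = 0)
O(p) = -5 + p (O(p) = 1*(-5) + p = -5 + p)
O(m(2, 6))² = (-5 + 0)² = (-5)² = 25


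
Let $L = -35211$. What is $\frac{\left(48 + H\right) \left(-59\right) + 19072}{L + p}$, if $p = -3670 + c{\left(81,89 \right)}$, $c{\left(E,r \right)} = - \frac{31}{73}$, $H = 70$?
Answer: $- \frac{442015}{1419172} \approx -0.31146$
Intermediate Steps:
$c{\left(E,r \right)} = - \frac{31}{73}$ ($c{\left(E,r \right)} = \left(-31\right) \frac{1}{73} = - \frac{31}{73}$)
$p = - \frac{267941}{73}$ ($p = -3670 - \frac{31}{73} = - \frac{267941}{73} \approx -3670.4$)
$\frac{\left(48 + H\right) \left(-59\right) + 19072}{L + p} = \frac{\left(48 + 70\right) \left(-59\right) + 19072}{-35211 - \frac{267941}{73}} = \frac{118 \left(-59\right) + 19072}{- \frac{2838344}{73}} = \left(-6962 + 19072\right) \left(- \frac{73}{2838344}\right) = 12110 \left(- \frac{73}{2838344}\right) = - \frac{442015}{1419172}$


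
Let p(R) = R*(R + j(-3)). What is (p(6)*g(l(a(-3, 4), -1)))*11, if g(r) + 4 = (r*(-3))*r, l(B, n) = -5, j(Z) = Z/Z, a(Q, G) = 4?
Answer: -36498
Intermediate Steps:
j(Z) = 1
g(r) = -4 - 3*r**2 (g(r) = -4 + (r*(-3))*r = -4 + (-3*r)*r = -4 - 3*r**2)
p(R) = R*(1 + R) (p(R) = R*(R + 1) = R*(1 + R))
(p(6)*g(l(a(-3, 4), -1)))*11 = ((6*(1 + 6))*(-4 - 3*(-5)**2))*11 = ((6*7)*(-4 - 3*25))*11 = (42*(-4 - 75))*11 = (42*(-79))*11 = -3318*11 = -36498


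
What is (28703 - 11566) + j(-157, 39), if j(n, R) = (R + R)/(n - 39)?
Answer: 1679387/98 ≈ 17137.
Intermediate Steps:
j(n, R) = 2*R/(-39 + n) (j(n, R) = (2*R)/(-39 + n) = 2*R/(-39 + n))
(28703 - 11566) + j(-157, 39) = (28703 - 11566) + 2*39/(-39 - 157) = 17137 + 2*39/(-196) = 17137 + 2*39*(-1/196) = 17137 - 39/98 = 1679387/98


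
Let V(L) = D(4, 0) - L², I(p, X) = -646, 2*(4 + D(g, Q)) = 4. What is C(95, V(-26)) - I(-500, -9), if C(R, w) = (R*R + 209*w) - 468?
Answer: -132499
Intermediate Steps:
D(g, Q) = -2 (D(g, Q) = -4 + (½)*4 = -4 + 2 = -2)
V(L) = -2 - L²
C(R, w) = -468 + R² + 209*w (C(R, w) = (R² + 209*w) - 468 = -468 + R² + 209*w)
C(95, V(-26)) - I(-500, -9) = (-468 + 95² + 209*(-2 - 1*(-26)²)) - 1*(-646) = (-468 + 9025 + 209*(-2 - 1*676)) + 646 = (-468 + 9025 + 209*(-2 - 676)) + 646 = (-468 + 9025 + 209*(-678)) + 646 = (-468 + 9025 - 141702) + 646 = -133145 + 646 = -132499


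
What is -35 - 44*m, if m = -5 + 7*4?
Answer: -1047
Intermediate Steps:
m = 23 (m = -5 + 28 = 23)
-35 - 44*m = -35 - 44*23 = -35 - 1012 = -1047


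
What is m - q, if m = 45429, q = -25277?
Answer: 70706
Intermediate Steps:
m - q = 45429 - 1*(-25277) = 45429 + 25277 = 70706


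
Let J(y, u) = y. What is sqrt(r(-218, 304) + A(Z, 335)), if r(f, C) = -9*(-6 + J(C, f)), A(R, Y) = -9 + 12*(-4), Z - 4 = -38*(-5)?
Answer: I*sqrt(2739) ≈ 52.335*I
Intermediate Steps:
Z = 194 (Z = 4 - 38*(-5) = 4 + 190 = 194)
A(R, Y) = -57 (A(R, Y) = -9 - 48 = -57)
r(f, C) = 54 - 9*C (r(f, C) = -9*(-6 + C) = 54 - 9*C)
sqrt(r(-218, 304) + A(Z, 335)) = sqrt((54 - 9*304) - 57) = sqrt((54 - 2736) - 57) = sqrt(-2682 - 57) = sqrt(-2739) = I*sqrt(2739)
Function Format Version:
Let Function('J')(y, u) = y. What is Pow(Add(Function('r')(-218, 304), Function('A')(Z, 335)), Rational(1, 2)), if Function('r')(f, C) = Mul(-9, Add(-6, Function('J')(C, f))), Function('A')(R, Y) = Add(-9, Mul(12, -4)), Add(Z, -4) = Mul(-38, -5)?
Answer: Mul(I, Pow(2739, Rational(1, 2))) ≈ Mul(52.335, I)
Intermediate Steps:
Z = 194 (Z = Add(4, Mul(-38, -5)) = Add(4, 190) = 194)
Function('A')(R, Y) = -57 (Function('A')(R, Y) = Add(-9, -48) = -57)
Function('r')(f, C) = Add(54, Mul(-9, C)) (Function('r')(f, C) = Mul(-9, Add(-6, C)) = Add(54, Mul(-9, C)))
Pow(Add(Function('r')(-218, 304), Function('A')(Z, 335)), Rational(1, 2)) = Pow(Add(Add(54, Mul(-9, 304)), -57), Rational(1, 2)) = Pow(Add(Add(54, -2736), -57), Rational(1, 2)) = Pow(Add(-2682, -57), Rational(1, 2)) = Pow(-2739, Rational(1, 2)) = Mul(I, Pow(2739, Rational(1, 2)))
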